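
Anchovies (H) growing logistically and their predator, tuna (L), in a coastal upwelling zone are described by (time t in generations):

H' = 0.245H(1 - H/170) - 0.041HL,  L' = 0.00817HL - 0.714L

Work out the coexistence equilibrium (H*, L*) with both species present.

From dL/dt = 0 with L > 0: 0.00817H* = 0.714, so H* = 87.4.
Substitute into dH/dt = 0: 0.245(1 - 87.4/170) = 0.041L*.
The bracket is 0.486, giving L* = 0.119/0.041 = 2.9.

H* ≈ 87.4, L* ≈ 2.9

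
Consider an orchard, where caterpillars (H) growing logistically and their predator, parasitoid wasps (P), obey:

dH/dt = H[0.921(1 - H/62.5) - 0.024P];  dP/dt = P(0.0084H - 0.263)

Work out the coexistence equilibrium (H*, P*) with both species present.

From dP/dt = 0 with P > 0: 0.0084H* = 0.263, so H* = 31.3.
Substitute into dH/dt = 0: 0.921(1 - 31.3/62.5) = 0.024P*.
The bracket is 0.499, giving P* = 0.46/0.024 = 19.2.

H* ≈ 31.3, P* ≈ 19.2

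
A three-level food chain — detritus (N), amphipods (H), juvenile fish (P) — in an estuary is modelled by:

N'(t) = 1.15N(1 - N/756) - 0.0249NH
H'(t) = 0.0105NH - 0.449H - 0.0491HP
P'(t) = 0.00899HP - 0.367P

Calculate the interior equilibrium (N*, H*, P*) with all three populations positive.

N* ≈ 87.8, H* ≈ 40.8, P* ≈ 9.62

From dP/dt = 0: 0.00899H* = 0.367, so H* = 40.8.
From dN/dt = 0: 1.15(1 - N*/756) = 0.0249·40.8, giving N* = 756·(1 - 0.884) = 87.8.
From dH/dt = 0: 0.0105·87.8 - 0.449 = 0.0491P*, so P* = 0.473/0.0491 = 9.62.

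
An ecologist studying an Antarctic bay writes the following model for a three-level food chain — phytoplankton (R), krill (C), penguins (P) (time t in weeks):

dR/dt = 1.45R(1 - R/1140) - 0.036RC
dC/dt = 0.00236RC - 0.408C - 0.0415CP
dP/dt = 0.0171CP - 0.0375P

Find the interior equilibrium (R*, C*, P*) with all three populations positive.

R* ≈ 1080, C* ≈ 2.19, P* ≈ 51.5

From dP/dt = 0: 0.0171C* = 0.0375, so C* = 2.19.
From dR/dt = 0: 1.45(1 - R*/1140) = 0.036·2.19, giving R* = 1140·(1 - 0.0544) = 1080.
From dC/dt = 0: 0.00236·1080 - 0.408 = 0.0415P*, so P* = 2.14/0.0415 = 51.5.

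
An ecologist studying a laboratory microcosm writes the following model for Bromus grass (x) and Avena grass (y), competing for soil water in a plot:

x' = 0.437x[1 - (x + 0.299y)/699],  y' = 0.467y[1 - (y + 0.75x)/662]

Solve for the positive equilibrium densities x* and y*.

Setting both brackets to zero gives the nullclines x + 0.299y = 699 and 0.75x + y = 662.
Substituting y = 662 - 0.75x into the first: x(1 - 0.299·0.75) = 699 - 0.299·662.
So x* = 501/0.776 = 646, and then y* = 662 - 0.75·646 = 178.

x* ≈ 646, y* ≈ 178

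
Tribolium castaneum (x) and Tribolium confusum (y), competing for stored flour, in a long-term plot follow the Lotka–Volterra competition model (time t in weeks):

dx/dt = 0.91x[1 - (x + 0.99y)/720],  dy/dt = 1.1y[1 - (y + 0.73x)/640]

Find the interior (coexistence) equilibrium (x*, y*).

Setting both brackets to zero gives the nullclines x + 0.99y = 720 and 0.73x + y = 640.
Substituting y = 640 - 0.73x into the first: x(1 - 0.99·0.73) = 720 - 0.99·640.
So x* = 86.4/0.277 = 312, and then y* = 640 - 0.73·312 = 413.

x* ≈ 312, y* ≈ 413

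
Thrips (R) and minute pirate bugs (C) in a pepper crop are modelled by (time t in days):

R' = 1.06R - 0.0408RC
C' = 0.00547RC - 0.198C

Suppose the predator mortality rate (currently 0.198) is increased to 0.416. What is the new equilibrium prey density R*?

R* ≈ 76.1

At the interior fixed point, setting dC/dt = 0 with C > 0 fixes R* = (predator death rate)/(RC coefficient) — independent of the other coefficients.
With the change, R* = 0.416/0.00547 = 76.1; it rises from 36.2.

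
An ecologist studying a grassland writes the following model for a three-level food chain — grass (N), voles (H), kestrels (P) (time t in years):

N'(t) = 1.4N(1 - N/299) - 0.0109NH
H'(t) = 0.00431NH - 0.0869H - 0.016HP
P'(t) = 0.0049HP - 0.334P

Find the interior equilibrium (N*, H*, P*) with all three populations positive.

N* ≈ 140, H* ≈ 68.2, P* ≈ 32.4

From dP/dt = 0: 0.0049H* = 0.334, so H* = 68.2.
From dN/dt = 0: 1.4(1 - N*/299) = 0.0109·68.2, giving N* = 299·(1 - 0.531) = 140.
From dH/dt = 0: 0.00431·140 - 0.0869 = 0.016P*, so P* = 0.518/0.016 = 32.4.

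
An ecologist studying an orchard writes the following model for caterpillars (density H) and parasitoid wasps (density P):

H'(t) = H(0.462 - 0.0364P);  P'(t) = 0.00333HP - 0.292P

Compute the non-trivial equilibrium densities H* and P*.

Set dP/dt = 0 with P > 0: 0.00333H - 0.292 = 0, so H* = 0.292/0.00333 = 87.7.
Set dH/dt = 0 with H > 0: 0.462 - 0.0364P = 0, so P* = 0.462/0.0364 = 12.7.

H* ≈ 87.7, P* ≈ 12.7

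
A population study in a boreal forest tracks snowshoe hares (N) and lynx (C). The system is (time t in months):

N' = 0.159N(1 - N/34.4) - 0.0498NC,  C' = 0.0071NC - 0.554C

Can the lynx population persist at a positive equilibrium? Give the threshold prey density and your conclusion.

Threshold N = 78; K < 78, so no, the predator goes extinct.

The predator equation gives dC/dt > 0 only when N > 0.554/0.0071 = 78.
Without the predator, N → K = 34.4. Since 34.4 < 78, the predator cannot invade.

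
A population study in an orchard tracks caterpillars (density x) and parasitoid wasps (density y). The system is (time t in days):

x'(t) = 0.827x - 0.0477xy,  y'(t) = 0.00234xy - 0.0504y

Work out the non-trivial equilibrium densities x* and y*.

x* ≈ 21.5, y* ≈ 17.3

Set dy/dt = 0 with y > 0: 0.00234x - 0.0504 = 0, so x* = 0.0504/0.00234 = 21.5.
Set dx/dt = 0 with x > 0: 0.827 - 0.0477y = 0, so y* = 0.827/0.0477 = 17.3.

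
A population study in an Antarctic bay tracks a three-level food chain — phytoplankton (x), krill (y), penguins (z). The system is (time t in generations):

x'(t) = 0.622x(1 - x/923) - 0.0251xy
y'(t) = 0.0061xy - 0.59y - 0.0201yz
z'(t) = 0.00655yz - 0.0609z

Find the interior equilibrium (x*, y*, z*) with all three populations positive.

From dz/dt = 0: 0.00655y* = 0.0609, so y* = 9.3.
From dx/dt = 0: 0.622(1 - x*/923) = 0.0251·9.3, giving x* = 923·(1 - 0.375) = 577.
From dy/dt = 0: 0.0061·577 - 0.59 = 0.0201z*, so z* = 2.93/0.0201 = 146.

x* ≈ 577, y* ≈ 9.3, z* ≈ 146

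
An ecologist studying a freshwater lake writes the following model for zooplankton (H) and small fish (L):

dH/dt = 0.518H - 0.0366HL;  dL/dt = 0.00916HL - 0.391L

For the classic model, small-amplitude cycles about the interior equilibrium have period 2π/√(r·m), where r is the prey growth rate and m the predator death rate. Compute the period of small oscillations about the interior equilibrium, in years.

T ≈ 14 years

Here r = 0.518 and m = 0.391, so r·m = 0.203.
ω = √0.203 = 0.45 per year, hence T = 2π/ω ≈ 14 years.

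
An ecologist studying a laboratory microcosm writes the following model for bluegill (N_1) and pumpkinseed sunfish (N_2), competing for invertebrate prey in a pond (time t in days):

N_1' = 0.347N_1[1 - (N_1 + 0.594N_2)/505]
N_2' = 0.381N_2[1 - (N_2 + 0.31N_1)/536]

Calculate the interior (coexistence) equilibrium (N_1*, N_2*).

N_1* ≈ 229, N_2* ≈ 465

Setting both brackets to zero gives the nullclines N_1 + 0.594N_2 = 505 and 0.31N_1 + N_2 = 536.
Substituting N_2 = 536 - 0.31N_1 into the first: N_1(1 - 0.594·0.31) = 505 - 0.594·536.
So N_1* = 187/0.816 = 229, and then N_2* = 536 - 0.31·229 = 465.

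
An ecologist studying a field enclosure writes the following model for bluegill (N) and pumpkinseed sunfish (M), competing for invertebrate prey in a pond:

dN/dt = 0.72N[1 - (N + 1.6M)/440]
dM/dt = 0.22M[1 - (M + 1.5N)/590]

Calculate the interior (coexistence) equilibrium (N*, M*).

Setting both brackets to zero gives the nullclines N + 1.6M = 440 and 1.5N + M = 590.
Substituting M = 590 - 1.5N into the first: N(1 - 1.6·1.5) = 440 - 1.6·590.
So N* = -504/-1.4 = 360, and then M* = 590 - 1.5·360 = 50.

N* ≈ 360, M* ≈ 50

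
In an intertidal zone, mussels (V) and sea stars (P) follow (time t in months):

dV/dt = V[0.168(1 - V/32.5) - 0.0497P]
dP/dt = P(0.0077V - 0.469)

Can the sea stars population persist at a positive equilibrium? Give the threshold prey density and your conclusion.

The predator equation gives dP/dt > 0 only when V > 0.469/0.0077 = 60.9.
Without the predator, V → K = 32.5. Since 32.5 < 60.9, the predator cannot invade.

Threshold V = 60.9; K < 60.9, so no, the predator goes extinct.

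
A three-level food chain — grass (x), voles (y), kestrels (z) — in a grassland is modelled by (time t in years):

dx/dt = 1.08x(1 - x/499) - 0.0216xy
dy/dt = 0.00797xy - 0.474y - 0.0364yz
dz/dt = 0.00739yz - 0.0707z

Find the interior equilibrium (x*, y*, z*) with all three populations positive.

From dz/dt = 0: 0.00739y* = 0.0707, so y* = 9.57.
From dx/dt = 0: 1.08(1 - x*/499) = 0.0216·9.57, giving x* = 499·(1 - 0.191) = 404.
From dy/dt = 0: 0.00797·404 - 0.474 = 0.0364z*, so z* = 2.74/0.0364 = 75.3.

x* ≈ 404, y* ≈ 9.57, z* ≈ 75.3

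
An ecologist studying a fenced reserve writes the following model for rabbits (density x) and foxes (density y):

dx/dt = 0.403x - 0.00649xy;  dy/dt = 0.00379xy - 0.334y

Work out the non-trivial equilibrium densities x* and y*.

Set dy/dt = 0 with y > 0: 0.00379x - 0.334 = 0, so x* = 0.334/0.00379 = 88.1.
Set dx/dt = 0 with x > 0: 0.403 - 0.00649y = 0, so y* = 0.403/0.00649 = 62.1.

x* ≈ 88.1, y* ≈ 62.1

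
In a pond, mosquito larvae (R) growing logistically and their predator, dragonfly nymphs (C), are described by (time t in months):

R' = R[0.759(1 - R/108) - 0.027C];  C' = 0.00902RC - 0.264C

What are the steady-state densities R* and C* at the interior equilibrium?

R* ≈ 29.3, C* ≈ 20.5

From dC/dt = 0 with C > 0: 0.00902R* = 0.264, so R* = 29.3.
Substitute into dR/dt = 0: 0.759(1 - 29.3/108) = 0.027C*.
The bracket is 0.729, giving C* = 0.553/0.027 = 20.5.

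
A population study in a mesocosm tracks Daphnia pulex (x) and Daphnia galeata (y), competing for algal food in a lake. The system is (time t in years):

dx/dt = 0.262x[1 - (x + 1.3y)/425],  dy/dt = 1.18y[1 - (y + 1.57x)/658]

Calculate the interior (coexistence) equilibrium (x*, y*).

Setting both brackets to zero gives the nullclines x + 1.3y = 425 and 1.57x + y = 658.
Substituting y = 658 - 1.57x into the first: x(1 - 1.3·1.57) = 425 - 1.3·658.
So x* = -430/-1.04 = 413, and then y* = 658 - 1.57·413 = 8.89.

x* ≈ 413, y* ≈ 8.89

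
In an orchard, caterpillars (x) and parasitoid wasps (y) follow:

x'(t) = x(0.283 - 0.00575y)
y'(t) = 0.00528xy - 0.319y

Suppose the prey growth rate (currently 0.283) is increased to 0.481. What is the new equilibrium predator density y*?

At the interior fixed point, setting dx/dt = 0 with x > 0 fixes y* = (prey growth rate)/(xy coefficient) — independent of the other coefficients.
With the change, y* = 0.481/0.00575 = 83.7; it rises from 49.2.

y* ≈ 83.7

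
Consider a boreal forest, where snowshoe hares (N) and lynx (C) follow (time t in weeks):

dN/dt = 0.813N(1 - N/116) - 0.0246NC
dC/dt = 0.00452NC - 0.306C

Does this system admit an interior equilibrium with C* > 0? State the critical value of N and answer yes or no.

Threshold N = 67.7; K > 67.7, so yes, the predator persists.

The predator equation gives dC/dt > 0 only when N > 0.306/0.00452 = 67.7.
Without the predator, N → K = 116. Since 116 > 67.7, the predator can invade and persist.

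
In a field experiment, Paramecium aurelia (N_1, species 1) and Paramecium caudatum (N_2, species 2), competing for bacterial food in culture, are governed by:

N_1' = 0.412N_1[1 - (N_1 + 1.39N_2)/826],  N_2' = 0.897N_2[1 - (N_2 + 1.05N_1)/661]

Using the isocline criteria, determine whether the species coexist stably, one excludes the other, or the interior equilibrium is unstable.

Compare the nullcline intercepts: K1/α12 = 826/1.39 = 594 < K2 = 661; K2/α21 = 661/1.05 = 630 < K1 = 826.
Since both are reversed, neither can invade when rare; the interior point is a saddle.

unstable coexistence (outcome depends on initial conditions)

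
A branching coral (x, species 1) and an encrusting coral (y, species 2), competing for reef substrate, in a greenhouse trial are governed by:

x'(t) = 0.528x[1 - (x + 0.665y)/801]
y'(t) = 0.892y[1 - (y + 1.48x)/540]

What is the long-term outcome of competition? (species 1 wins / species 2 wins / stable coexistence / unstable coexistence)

species 1 excludes species 2

Compare the nullcline intercepts: K1/α12 = 801/0.665 = 1200 > K2 = 540; K2/α21 = 540/1.48 = 365 < K1 = 801.
Since the inequalities point opposite ways, species 1 can invade but species 2 cannot.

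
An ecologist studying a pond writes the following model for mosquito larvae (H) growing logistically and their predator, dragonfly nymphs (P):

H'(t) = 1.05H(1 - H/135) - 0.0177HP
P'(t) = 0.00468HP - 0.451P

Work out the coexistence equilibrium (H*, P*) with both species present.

From dP/dt = 0 with P > 0: 0.00468H* = 0.451, so H* = 96.4.
Substitute into dH/dt = 0: 1.05(1 - 96.4/135) = 0.0177P*.
The bracket is 0.286, giving P* = 0.3/0.0177 = 17.

H* ≈ 96.4, P* ≈ 17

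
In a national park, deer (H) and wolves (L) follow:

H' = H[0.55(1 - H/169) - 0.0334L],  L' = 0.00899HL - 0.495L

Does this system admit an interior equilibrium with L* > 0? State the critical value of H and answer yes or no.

The predator equation gives dL/dt > 0 only when H > 0.495/0.00899 = 55.1.
Without the predator, H → K = 169. Since 169 > 55.1, the predator can invade and persist.

Threshold H = 55.1; K > 55.1, so yes, the predator persists.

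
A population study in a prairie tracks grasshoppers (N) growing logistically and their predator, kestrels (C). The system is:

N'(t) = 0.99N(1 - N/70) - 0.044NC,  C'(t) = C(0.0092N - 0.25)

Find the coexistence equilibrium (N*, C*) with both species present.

From dC/dt = 0 with C > 0: 0.0092N* = 0.25, so N* = 27.2.
Substitute into dN/dt = 0: 0.99(1 - 27.2/70) = 0.044C*.
The bracket is 0.612, giving C* = 0.606/0.044 = 13.8.

N* ≈ 27.2, C* ≈ 13.8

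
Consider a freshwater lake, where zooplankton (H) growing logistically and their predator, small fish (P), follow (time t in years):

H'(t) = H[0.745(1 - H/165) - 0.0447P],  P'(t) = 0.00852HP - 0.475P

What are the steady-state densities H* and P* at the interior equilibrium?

H* ≈ 55.8, P* ≈ 11

From dP/dt = 0 with P > 0: 0.00852H* = 0.475, so H* = 55.8.
Substitute into dH/dt = 0: 0.745(1 - 55.8/165) = 0.0447P*.
The bracket is 0.662, giving P* = 0.493/0.0447 = 11.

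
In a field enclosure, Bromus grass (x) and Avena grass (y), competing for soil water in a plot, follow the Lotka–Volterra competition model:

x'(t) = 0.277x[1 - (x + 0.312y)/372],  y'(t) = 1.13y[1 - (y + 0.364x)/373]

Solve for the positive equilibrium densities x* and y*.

x* ≈ 288, y* ≈ 268

Setting both brackets to zero gives the nullclines x + 0.312y = 372 and 0.364x + y = 373.
Substituting y = 373 - 0.364x into the first: x(1 - 0.312·0.364) = 372 - 0.312·373.
So x* = 256/0.886 = 288, and then y* = 373 - 0.364·288 = 268.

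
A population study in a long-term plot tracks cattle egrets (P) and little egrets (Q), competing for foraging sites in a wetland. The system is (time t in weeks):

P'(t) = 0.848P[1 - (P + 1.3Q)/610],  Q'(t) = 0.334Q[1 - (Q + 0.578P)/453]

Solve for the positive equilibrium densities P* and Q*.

Setting both brackets to zero gives the nullclines P + 1.3Q = 610 and 0.578P + Q = 453.
Substituting Q = 453 - 0.578P into the first: P(1 - 1.3·0.578) = 610 - 1.3·453.
So P* = 21.1/0.249 = 84.9, and then Q* = 453 - 0.578·84.9 = 404.

P* ≈ 84.9, Q* ≈ 404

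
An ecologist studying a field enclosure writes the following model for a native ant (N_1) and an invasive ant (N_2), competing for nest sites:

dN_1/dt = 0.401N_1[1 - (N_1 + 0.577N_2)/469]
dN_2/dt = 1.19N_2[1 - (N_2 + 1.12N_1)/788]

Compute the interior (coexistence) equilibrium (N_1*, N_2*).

Setting both brackets to zero gives the nullclines N_1 + 0.577N_2 = 469 and 1.12N_1 + N_2 = 788.
Substituting N_2 = 788 - 1.12N_1 into the first: N_1(1 - 0.577·1.12) = 469 - 0.577·788.
So N_1* = 14.3/0.354 = 40.5, and then N_2* = 788 - 1.12·40.5 = 743.

N_1* ≈ 40.5, N_2* ≈ 743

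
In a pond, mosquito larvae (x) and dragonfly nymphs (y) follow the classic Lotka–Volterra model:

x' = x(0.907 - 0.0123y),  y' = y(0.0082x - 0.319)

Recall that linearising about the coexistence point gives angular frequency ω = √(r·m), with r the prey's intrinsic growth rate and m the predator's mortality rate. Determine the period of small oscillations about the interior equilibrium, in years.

Here r = 0.907 and m = 0.319, so r·m = 0.289.
ω = √0.289 = 0.538 per year, hence T = 2π/ω ≈ 11.7 years.

T ≈ 11.7 years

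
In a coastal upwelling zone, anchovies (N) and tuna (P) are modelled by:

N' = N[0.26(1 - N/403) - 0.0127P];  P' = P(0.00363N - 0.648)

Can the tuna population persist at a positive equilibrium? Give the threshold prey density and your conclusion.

The predator equation gives dP/dt > 0 only when N > 0.648/0.00363 = 179.
Without the predator, N → K = 403. Since 403 > 179, the predator can invade and persist.

Threshold N = 179; K > 179, so yes, the predator persists.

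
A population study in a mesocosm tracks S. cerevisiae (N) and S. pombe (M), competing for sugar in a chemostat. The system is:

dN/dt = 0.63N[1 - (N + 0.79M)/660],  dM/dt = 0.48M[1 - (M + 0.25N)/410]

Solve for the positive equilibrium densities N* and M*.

Setting both brackets to zero gives the nullclines N + 0.79M = 660 and 0.25N + M = 410.
Substituting M = 410 - 0.25N into the first: N(1 - 0.79·0.25) = 660 - 0.79·410.
So N* = 336/0.802 = 419, and then M* = 410 - 0.25·419 = 305.

N* ≈ 419, M* ≈ 305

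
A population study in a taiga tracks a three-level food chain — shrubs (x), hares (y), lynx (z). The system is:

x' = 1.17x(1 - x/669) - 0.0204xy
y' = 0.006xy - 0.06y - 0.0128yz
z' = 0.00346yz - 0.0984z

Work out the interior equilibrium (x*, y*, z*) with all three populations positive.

x* ≈ 337, y* ≈ 28.4, z* ≈ 153

From dz/dt = 0: 0.00346y* = 0.0984, so y* = 28.4.
From dx/dt = 0: 1.17(1 - x*/669) = 0.0204·28.4, giving x* = 669·(1 - 0.496) = 337.
From dy/dt = 0: 0.006·337 - 0.06 = 0.0128z*, so z* = 1.96/0.0128 = 153.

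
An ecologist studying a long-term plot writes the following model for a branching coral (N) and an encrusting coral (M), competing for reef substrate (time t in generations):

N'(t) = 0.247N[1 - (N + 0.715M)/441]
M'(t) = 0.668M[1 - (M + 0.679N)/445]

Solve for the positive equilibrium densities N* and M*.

N* ≈ 239, M* ≈ 283

Setting both brackets to zero gives the nullclines N + 0.715M = 441 and 0.679N + M = 445.
Substituting M = 445 - 0.679N into the first: N(1 - 0.715·0.679) = 441 - 0.715·445.
So N* = 123/0.515 = 239, and then M* = 445 - 0.679·239 = 283.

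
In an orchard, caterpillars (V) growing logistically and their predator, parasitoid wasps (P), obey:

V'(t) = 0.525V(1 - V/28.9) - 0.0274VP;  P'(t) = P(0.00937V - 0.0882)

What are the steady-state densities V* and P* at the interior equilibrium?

From dP/dt = 0 with P > 0: 0.00937V* = 0.0882, so V* = 9.41.
Substitute into dV/dt = 0: 0.525(1 - 9.41/28.9) = 0.0274P*.
The bracket is 0.674, giving P* = 0.354/0.0274 = 12.9.

V* ≈ 9.41, P* ≈ 12.9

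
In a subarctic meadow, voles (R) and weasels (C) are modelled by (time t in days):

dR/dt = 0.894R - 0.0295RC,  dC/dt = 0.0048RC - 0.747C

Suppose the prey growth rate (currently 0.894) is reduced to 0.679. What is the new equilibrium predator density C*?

At the interior fixed point, setting dR/dt = 0 with R > 0 fixes C* = (prey growth rate)/(RC coefficient) — independent of the other coefficients.
With the change, C* = 0.679/0.0295 = 23; it falls from 30.3.

C* ≈ 23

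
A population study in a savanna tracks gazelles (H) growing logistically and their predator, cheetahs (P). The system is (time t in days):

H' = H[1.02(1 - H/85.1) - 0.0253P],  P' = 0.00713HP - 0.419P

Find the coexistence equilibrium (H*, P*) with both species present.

From dP/dt = 0 with P > 0: 0.00713H* = 0.419, so H* = 58.8.
Substitute into dH/dt = 0: 1.02(1 - 58.8/85.1) = 0.0253P*.
The bracket is 0.309, giving P* = 0.316/0.0253 = 12.5.

H* ≈ 58.8, P* ≈ 12.5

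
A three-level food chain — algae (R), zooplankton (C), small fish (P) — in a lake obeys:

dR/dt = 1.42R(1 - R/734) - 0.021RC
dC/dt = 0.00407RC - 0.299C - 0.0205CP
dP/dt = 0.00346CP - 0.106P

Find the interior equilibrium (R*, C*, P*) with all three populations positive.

R* ≈ 401, C* ≈ 30.6, P* ≈ 65.1

From dP/dt = 0: 0.00346C* = 0.106, so C* = 30.6.
From dR/dt = 0: 1.42(1 - R*/734) = 0.021·30.6, giving R* = 734·(1 - 0.453) = 401.
From dC/dt = 0: 0.00407·401 - 0.299 = 0.0205P*, so P* = 1.33/0.0205 = 65.1.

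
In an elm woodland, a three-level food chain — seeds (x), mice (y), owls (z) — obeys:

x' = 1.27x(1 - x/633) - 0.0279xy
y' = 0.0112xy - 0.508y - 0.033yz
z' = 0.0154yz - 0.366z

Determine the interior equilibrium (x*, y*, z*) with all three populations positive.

From dz/dt = 0: 0.0154y* = 0.366, so y* = 23.8.
From dx/dt = 0: 1.27(1 - x*/633) = 0.0279·23.8, giving x* = 633·(1 - 0.522) = 303.
From dy/dt = 0: 0.0112·303 - 0.508 = 0.033z*, so z* = 2.88/0.033 = 87.3.

x* ≈ 303, y* ≈ 23.8, z* ≈ 87.3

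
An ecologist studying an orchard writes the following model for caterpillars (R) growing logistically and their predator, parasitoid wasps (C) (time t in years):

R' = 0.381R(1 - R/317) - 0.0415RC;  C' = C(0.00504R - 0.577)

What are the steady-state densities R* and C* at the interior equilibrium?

R* ≈ 114, C* ≈ 5.87

From dC/dt = 0 with C > 0: 0.00504R* = 0.577, so R* = 114.
Substitute into dR/dt = 0: 0.381(1 - 114/317) = 0.0415C*.
The bracket is 0.639, giving C* = 0.243/0.0415 = 5.87.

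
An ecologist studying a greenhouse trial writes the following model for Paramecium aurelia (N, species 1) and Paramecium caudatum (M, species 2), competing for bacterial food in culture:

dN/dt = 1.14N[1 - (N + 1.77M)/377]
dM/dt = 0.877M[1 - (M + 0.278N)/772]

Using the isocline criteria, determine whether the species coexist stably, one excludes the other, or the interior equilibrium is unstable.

Compare the nullcline intercepts: K1/α12 = 377/1.77 = 213 < K2 = 772; K2/α21 = 772/0.278 = 2780 > K1 = 377.
Since the inequalities point opposite ways, species 2 can invade but species 1 cannot.

species 2 excludes species 1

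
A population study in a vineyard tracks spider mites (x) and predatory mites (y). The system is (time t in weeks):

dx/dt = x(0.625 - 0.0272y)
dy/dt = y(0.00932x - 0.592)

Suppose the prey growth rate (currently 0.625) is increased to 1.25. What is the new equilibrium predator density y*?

At the interior fixed point, setting dx/dt = 0 with x > 0 fixes y* = (prey growth rate)/(xy coefficient) — independent of the other coefficients.
With the change, y* = 1.25/0.0272 = 46; it rises from 23.

y* ≈ 46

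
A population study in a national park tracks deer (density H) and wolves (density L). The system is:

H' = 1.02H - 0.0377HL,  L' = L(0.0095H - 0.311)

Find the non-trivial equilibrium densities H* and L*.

H* ≈ 32.7, L* ≈ 27.1

Set dL/dt = 0 with L > 0: 0.0095H - 0.311 = 0, so H* = 0.311/0.0095 = 32.7.
Set dH/dt = 0 with H > 0: 1.02 - 0.0377L = 0, so L* = 1.02/0.0377 = 27.1.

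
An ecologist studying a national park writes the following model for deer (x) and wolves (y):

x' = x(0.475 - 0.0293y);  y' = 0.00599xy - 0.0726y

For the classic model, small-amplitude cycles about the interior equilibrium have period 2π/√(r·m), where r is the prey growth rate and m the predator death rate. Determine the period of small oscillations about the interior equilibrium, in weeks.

Here r = 0.475 and m = 0.0726, so r·m = 0.0345.
ω = √0.0345 = 0.186 per week, hence T = 2π/ω ≈ 33.8 weeks.

T ≈ 33.8 weeks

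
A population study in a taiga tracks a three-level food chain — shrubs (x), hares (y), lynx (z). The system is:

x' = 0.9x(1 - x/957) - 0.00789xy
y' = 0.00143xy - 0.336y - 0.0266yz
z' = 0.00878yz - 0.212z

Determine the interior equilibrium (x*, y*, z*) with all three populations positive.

x* ≈ 754, y* ≈ 24.1, z* ≈ 27.9

From dz/dt = 0: 0.00878y* = 0.212, so y* = 24.1.
From dx/dt = 0: 0.9(1 - x*/957) = 0.00789·24.1, giving x* = 957·(1 - 0.212) = 754.
From dy/dt = 0: 0.00143·754 - 0.336 = 0.0266z*, so z* = 0.743/0.0266 = 27.9.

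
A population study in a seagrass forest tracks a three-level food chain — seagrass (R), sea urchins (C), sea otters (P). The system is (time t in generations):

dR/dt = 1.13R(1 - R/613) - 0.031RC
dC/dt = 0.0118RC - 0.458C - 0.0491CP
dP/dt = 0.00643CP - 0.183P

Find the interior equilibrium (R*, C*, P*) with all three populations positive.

From dP/dt = 0: 0.00643C* = 0.183, so C* = 28.5.
From dR/dt = 0: 1.13(1 - R*/613) = 0.031·28.5, giving R* = 613·(1 - 0.781) = 134.
From dC/dt = 0: 0.0118·134 - 0.458 = 0.0491P*, so P* = 1.13/0.0491 = 23.

R* ≈ 134, C* ≈ 28.5, P* ≈ 23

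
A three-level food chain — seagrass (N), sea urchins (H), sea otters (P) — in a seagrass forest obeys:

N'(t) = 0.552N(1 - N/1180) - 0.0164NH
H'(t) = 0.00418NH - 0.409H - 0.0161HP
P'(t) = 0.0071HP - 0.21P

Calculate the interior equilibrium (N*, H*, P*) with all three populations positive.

From dP/dt = 0: 0.0071H* = 0.21, so H* = 29.6.
From dN/dt = 0: 0.552(1 - N*/1180) = 0.0164·29.6, giving N* = 1180·(1 - 0.879) = 143.
From dH/dt = 0: 0.00418·143 - 0.409 = 0.0161P*, so P* = 0.189/0.0161 = 11.7.

N* ≈ 143, H* ≈ 29.6, P* ≈ 11.7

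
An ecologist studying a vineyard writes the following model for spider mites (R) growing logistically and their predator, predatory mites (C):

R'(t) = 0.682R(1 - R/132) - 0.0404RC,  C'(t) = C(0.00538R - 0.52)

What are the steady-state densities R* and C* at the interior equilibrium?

From dC/dt = 0 with C > 0: 0.00538R* = 0.52, so R* = 96.7.
Substitute into dR/dt = 0: 0.682(1 - 96.7/132) = 0.0404C*.
The bracket is 0.268, giving C* = 0.183/0.0404 = 4.52.

R* ≈ 96.7, C* ≈ 4.52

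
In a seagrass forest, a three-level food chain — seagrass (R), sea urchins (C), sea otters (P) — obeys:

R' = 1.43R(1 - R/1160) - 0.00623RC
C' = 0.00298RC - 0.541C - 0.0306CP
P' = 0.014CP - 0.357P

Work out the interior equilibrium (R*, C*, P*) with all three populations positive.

From dP/dt = 0: 0.014C* = 0.357, so C* = 25.5.
From dR/dt = 0: 1.43(1 - R*/1160) = 0.00623·25.5, giving R* = 1160·(1 - 0.111) = 1030.
From dC/dt = 0: 0.00298·1030 - 0.541 = 0.0306P*, so P* = 2.53/0.0306 = 82.7.

R* ≈ 1030, C* ≈ 25.5, P* ≈ 82.7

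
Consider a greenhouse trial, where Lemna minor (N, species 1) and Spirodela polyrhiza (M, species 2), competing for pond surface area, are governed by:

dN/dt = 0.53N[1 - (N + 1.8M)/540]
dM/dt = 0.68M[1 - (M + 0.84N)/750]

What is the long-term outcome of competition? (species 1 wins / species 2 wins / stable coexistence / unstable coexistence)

species 2 excludes species 1

Compare the nullcline intercepts: K1/α12 = 540/1.8 = 300 < K2 = 750; K2/α21 = 750/0.84 = 893 > K1 = 540.
Since the inequalities point opposite ways, species 2 can invade but species 1 cannot.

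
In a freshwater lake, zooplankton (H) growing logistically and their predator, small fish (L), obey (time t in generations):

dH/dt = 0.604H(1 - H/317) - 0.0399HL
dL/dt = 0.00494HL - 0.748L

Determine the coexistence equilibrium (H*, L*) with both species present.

H* ≈ 151, L* ≈ 7.91

From dL/dt = 0 with L > 0: 0.00494H* = 0.748, so H* = 151.
Substitute into dH/dt = 0: 0.604(1 - 151/317) = 0.0399L*.
The bracket is 0.522, giving L* = 0.315/0.0399 = 7.91.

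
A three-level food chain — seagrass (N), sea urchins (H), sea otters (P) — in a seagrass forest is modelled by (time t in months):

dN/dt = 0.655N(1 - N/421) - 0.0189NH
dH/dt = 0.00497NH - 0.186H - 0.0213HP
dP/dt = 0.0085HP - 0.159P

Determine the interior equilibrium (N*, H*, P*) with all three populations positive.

N* ≈ 194, H* ≈ 18.7, P* ≈ 36.5

From dP/dt = 0: 0.0085H* = 0.159, so H* = 18.7.
From dN/dt = 0: 0.655(1 - N*/421) = 0.0189·18.7, giving N* = 421·(1 - 0.54) = 194.
From dH/dt = 0: 0.00497·194 - 0.186 = 0.0213P*, so P* = 0.777/0.0213 = 36.5.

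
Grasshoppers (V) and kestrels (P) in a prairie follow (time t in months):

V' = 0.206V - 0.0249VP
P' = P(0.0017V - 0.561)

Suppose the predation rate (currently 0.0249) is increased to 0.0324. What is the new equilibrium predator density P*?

At the interior fixed point, setting dV/dt = 0 with V > 0 fixes P* = (prey growth rate)/(VP coefficient) — independent of the other coefficients.
With the change, P* = 0.206/0.0324 = 6.36; it falls from 8.27.

P* ≈ 6.36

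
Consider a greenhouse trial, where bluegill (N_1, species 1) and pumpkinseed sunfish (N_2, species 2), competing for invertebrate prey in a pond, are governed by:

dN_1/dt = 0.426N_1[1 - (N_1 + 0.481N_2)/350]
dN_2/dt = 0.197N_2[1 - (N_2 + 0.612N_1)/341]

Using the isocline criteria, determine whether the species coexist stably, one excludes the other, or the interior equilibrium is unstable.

stable coexistence

Compare the nullcline intercepts: K1/α12 = 350/0.481 = 728 > K2 = 341; K2/α21 = 341/0.612 = 557 > K1 = 350.
Since both inequalities hold, each species can invade when rare, so the interior equilibrium is stable.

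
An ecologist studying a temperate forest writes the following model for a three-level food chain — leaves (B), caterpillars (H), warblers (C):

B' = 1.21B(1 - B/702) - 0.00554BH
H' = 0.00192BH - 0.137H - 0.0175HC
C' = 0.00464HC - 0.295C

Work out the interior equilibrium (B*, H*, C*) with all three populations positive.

B* ≈ 498, H* ≈ 63.6, C* ≈ 46.8

From dC/dt = 0: 0.00464H* = 0.295, so H* = 63.6.
From dB/dt = 0: 1.21(1 - B*/702) = 0.00554·63.6, giving B* = 702·(1 - 0.291) = 498.
From dH/dt = 0: 0.00192·498 - 0.137 = 0.0175C*, so C* = 0.818/0.0175 = 46.8.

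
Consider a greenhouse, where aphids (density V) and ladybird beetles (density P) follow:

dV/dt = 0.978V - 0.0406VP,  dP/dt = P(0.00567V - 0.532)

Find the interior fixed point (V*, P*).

V* ≈ 93.8, P* ≈ 24.1

Set dP/dt = 0 with P > 0: 0.00567V - 0.532 = 0, so V* = 0.532/0.00567 = 93.8.
Set dV/dt = 0 with V > 0: 0.978 - 0.0406P = 0, so P* = 0.978/0.0406 = 24.1.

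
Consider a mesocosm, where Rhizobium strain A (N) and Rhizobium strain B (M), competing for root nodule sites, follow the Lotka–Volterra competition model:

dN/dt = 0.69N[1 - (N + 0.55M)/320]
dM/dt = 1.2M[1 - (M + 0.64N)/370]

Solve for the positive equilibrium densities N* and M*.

Setting both brackets to zero gives the nullclines N + 0.55M = 320 and 0.64N + M = 370.
Substituting M = 370 - 0.64N into the first: N(1 - 0.55·0.64) = 320 - 0.55·370.
So N* = 116/0.648 = 180, and then M* = 370 - 0.64·180 = 255.

N* ≈ 180, M* ≈ 255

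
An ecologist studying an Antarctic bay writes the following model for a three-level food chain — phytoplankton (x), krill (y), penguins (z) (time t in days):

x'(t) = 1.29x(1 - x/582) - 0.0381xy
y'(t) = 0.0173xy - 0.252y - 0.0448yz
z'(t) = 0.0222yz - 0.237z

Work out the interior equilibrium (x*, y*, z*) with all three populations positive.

From dz/dt = 0: 0.0222y* = 0.237, so y* = 10.7.
From dx/dt = 0: 1.29(1 - x*/582) = 0.0381·10.7, giving x* = 582·(1 - 0.315) = 398.
From dy/dt = 0: 0.0173·398 - 0.252 = 0.0448z*, so z* = 6.64/0.0448 = 148.

x* ≈ 398, y* ≈ 10.7, z* ≈ 148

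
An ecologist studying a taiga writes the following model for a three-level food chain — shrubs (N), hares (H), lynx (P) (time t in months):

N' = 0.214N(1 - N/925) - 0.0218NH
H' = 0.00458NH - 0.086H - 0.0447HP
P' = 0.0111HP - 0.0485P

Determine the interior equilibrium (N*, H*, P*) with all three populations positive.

N* ≈ 513, H* ≈ 4.37, P* ≈ 50.7

From dP/dt = 0: 0.0111H* = 0.0485, so H* = 4.37.
From dN/dt = 0: 0.214(1 - N*/925) = 0.0218·4.37, giving N* = 925·(1 - 0.445) = 513.
From dH/dt = 0: 0.00458·513 - 0.086 = 0.0447P*, so P* = 2.26/0.0447 = 50.7.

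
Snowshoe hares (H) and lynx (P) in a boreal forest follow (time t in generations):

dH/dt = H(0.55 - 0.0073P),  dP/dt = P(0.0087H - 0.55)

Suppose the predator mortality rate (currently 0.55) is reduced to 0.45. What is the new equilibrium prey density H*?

H* ≈ 51.7

At the interior fixed point, setting dP/dt = 0 with P > 0 fixes H* = (predator death rate)/(HP coefficient) — independent of the other coefficients.
With the change, H* = 0.45/0.0087 = 51.7; it falls from 63.2.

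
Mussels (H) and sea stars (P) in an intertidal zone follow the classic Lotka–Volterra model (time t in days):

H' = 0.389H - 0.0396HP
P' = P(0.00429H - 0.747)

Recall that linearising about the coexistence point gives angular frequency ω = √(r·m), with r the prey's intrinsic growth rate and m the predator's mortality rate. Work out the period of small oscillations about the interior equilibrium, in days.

T ≈ 11.7 days

Here r = 0.389 and m = 0.747, so r·m = 0.291.
ω = √0.291 = 0.539 per day, hence T = 2π/ω ≈ 11.7 days.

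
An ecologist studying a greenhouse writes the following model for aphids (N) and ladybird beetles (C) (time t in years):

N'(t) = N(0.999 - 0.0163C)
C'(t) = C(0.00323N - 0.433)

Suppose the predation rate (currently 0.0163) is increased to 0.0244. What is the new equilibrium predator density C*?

C* ≈ 40.9

At the interior fixed point, setting dN/dt = 0 with N > 0 fixes C* = (prey growth rate)/(NC coefficient) — independent of the other coefficients.
With the change, C* = 0.999/0.0244 = 40.9; it falls from 61.3.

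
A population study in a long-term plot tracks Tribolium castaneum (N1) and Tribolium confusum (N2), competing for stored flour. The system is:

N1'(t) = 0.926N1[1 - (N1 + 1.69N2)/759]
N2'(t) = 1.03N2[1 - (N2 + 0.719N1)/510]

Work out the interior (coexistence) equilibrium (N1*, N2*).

N1* ≈ 478, N2* ≈ 166

Setting both brackets to zero gives the nullclines N1 + 1.69N2 = 759 and 0.719N1 + N2 = 510.
Substituting N2 = 510 - 0.719N1 into the first: N1(1 - 1.69·0.719) = 759 - 1.69·510.
So N1* = -103/-0.215 = 478, and then N2* = 510 - 0.719·478 = 166.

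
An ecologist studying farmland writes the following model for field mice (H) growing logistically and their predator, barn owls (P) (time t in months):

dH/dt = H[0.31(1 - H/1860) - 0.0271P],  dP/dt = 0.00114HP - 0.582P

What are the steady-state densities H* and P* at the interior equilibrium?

From dP/dt = 0 with P > 0: 0.00114H* = 0.582, so H* = 511.
Substitute into dH/dt = 0: 0.31(1 - 511/1860) = 0.0271P*.
The bracket is 0.726, giving P* = 0.225/0.0271 = 8.3.

H* ≈ 511, P* ≈ 8.3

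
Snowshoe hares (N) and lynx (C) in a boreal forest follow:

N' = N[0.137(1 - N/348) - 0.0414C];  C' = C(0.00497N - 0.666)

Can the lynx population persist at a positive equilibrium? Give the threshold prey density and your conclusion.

The predator equation gives dC/dt > 0 only when N > 0.666/0.00497 = 134.
Without the predator, N → K = 348. Since 348 > 134, the predator can invade and persist.

Threshold N = 134; K > 134, so yes, the predator persists.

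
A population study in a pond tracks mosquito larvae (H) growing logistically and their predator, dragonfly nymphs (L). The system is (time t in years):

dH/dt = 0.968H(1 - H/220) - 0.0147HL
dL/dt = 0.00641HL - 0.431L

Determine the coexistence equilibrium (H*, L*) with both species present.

H* ≈ 67.2, L* ≈ 45.7

From dL/dt = 0 with L > 0: 0.00641H* = 0.431, so H* = 67.2.
Substitute into dH/dt = 0: 0.968(1 - 67.2/220) = 0.0147L*.
The bracket is 0.694, giving L* = 0.672/0.0147 = 45.7.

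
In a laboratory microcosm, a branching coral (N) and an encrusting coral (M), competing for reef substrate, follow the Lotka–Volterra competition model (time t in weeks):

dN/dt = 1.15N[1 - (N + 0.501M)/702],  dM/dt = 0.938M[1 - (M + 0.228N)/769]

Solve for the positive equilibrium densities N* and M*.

Setting both brackets to zero gives the nullclines N + 0.501M = 702 and 0.228N + M = 769.
Substituting M = 769 - 0.228N into the first: N(1 - 0.501·0.228) = 702 - 0.501·769.
So N* = 317/0.886 = 358, and then M* = 769 - 0.228·358 = 687.

N* ≈ 358, M* ≈ 687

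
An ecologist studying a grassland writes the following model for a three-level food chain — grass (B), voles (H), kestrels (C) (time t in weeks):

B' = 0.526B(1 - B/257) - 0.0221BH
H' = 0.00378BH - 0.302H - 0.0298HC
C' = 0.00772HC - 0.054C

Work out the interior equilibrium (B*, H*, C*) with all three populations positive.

From dC/dt = 0: 0.00772H* = 0.054, so H* = 6.99.
From dB/dt = 0: 0.526(1 - B*/257) = 0.0221·6.99, giving B* = 257·(1 - 0.294) = 181.
From dH/dt = 0: 0.00378·181 - 0.302 = 0.0298C*, so C* = 0.384/0.0298 = 12.9.

B* ≈ 181, H* ≈ 6.99, C* ≈ 12.9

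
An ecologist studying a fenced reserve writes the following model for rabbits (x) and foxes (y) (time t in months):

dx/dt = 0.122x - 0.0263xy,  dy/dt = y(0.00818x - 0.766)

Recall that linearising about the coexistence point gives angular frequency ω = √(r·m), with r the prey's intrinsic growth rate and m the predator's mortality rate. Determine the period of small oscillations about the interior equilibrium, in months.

T ≈ 20.6 months

Here r = 0.122 and m = 0.766, so r·m = 0.0935.
ω = √0.0935 = 0.306 per month, hence T = 2π/ω ≈ 20.6 months.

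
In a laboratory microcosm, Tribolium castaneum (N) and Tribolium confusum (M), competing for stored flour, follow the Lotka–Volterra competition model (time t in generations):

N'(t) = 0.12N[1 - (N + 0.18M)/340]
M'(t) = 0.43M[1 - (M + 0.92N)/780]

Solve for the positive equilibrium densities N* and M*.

N* ≈ 239, M* ≈ 560

Setting both brackets to zero gives the nullclines N + 0.18M = 340 and 0.92N + M = 780.
Substituting M = 780 - 0.92N into the first: N(1 - 0.18·0.92) = 340 - 0.18·780.
So N* = 200/0.834 = 239, and then M* = 780 - 0.92·239 = 560.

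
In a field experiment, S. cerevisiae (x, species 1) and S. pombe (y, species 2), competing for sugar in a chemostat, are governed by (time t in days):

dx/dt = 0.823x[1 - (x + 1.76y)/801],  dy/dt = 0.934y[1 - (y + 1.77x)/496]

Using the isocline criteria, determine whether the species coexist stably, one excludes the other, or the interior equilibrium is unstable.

unstable coexistence (outcome depends on initial conditions)

Compare the nullcline intercepts: K1/α12 = 801/1.76 = 455 < K2 = 496; K2/α21 = 496/1.77 = 280 < K1 = 801.
Since both are reversed, neither can invade when rare; the interior point is a saddle.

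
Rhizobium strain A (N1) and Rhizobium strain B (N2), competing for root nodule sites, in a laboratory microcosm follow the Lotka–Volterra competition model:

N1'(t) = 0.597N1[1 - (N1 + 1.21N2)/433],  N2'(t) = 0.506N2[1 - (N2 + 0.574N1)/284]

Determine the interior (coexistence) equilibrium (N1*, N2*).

N1* ≈ 293, N2* ≈ 116

Setting both brackets to zero gives the nullclines N1 + 1.21N2 = 433 and 0.574N1 + N2 = 284.
Substituting N2 = 284 - 0.574N1 into the first: N1(1 - 1.21·0.574) = 433 - 1.21·284.
So N1* = 89.4/0.305 = 293, and then N2* = 284 - 0.574·293 = 116.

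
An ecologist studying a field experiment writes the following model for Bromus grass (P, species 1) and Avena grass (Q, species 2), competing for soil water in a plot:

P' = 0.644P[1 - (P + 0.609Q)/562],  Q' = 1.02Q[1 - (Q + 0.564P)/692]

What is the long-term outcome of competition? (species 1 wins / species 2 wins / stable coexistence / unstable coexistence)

Compare the nullcline intercepts: K1/α12 = 562/0.609 = 923 > K2 = 692; K2/α21 = 692/0.564 = 1230 > K1 = 562.
Since both inequalities hold, each species can invade when rare, so the interior equilibrium is stable.

stable coexistence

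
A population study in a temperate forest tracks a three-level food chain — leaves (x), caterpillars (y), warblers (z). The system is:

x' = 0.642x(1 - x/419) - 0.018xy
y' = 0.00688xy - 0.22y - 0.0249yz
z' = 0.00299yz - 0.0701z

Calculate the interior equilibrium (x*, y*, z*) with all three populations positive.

x* ≈ 144, y* ≈ 23.4, z* ≈ 30.8

From dz/dt = 0: 0.00299y* = 0.0701, so y* = 23.4.
From dx/dt = 0: 0.642(1 - x*/419) = 0.018·23.4, giving x* = 419·(1 - 0.657) = 144.
From dy/dt = 0: 0.00688·144 - 0.22 = 0.0249z*, so z* = 0.768/0.0249 = 30.8.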